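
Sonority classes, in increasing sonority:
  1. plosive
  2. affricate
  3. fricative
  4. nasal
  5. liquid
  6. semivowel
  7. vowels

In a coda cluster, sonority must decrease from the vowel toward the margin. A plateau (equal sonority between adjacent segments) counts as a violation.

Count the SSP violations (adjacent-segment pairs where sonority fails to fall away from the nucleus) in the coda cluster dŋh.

/d/ — plosive, sonority 1.
/ŋ/ — nasal, sonority 4.
/h/ — fricative, sonority 3.
/d/→/ŋ/: 1→4 (does not fall) — violation.
/ŋ/→/h/: 4→3 (falls) — ok.

1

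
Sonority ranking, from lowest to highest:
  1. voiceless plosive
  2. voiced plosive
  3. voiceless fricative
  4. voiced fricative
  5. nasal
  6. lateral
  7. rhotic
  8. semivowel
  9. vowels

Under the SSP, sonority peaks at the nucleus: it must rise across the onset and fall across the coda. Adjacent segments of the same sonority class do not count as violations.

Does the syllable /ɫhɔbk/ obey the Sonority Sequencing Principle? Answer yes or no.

Onset: /ɫ/ is a lateral (sonority 6), /h/ is a voiceless fricative (sonority 3); then the nucleus /ɔ/ (sonority 9).
Onset profile 6-3-9 — does not rise throughout.
Coda: /b/ is a voiced plosive (sonority 2), /k/ is a voiceless plosive (sonority 1).
Coda profile 9-2-1 — falls from the nucleus.

no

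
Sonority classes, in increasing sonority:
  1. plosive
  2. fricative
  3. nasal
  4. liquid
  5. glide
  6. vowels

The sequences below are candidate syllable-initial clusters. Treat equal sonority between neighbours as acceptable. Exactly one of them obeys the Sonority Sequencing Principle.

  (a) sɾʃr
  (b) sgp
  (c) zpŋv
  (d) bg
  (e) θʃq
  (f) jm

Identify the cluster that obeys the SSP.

d

(a) sɾʃr: profile 2-4-2-4 — violates.
(b) sgp: profile 2-1-1 — violates.
(c) zpŋv: profile 2-1-3-2 — violates.
(d) bg: profile 1-1 — obeys.
(e) θʃq: profile 2-2-1 — violates.
(f) jm: profile 5-3 — violates.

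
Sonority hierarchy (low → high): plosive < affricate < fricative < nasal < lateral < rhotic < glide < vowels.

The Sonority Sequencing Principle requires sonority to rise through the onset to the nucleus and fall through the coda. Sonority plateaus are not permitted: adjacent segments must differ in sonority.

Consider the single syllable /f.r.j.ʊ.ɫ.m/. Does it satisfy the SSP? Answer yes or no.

Onset: /f/ is a fricative (sonority 3), /r/ is a rhotic (sonority 6), /j/ is a glide (sonority 7); then the nucleus /ʊ/ (sonority 8).
Onset profile 3-6-7-8 — rises to the nucleus.
Coda: /ɫ/ is a lateral (sonority 5), /m/ is a nasal (sonority 4).
Coda profile 8-5-4 — falls from the nucleus.

yes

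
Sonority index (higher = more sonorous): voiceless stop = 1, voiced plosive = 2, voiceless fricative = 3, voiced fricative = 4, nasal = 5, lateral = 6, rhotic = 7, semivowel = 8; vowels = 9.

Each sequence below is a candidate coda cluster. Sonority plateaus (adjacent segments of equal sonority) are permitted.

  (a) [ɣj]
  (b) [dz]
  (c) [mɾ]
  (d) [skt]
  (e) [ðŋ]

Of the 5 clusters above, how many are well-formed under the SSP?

(a) [ɣj]: profile 4-8 — violates.
(b) [dz]: profile 2-4 — violates.
(c) [mɾ]: profile 5-7 — violates.
(d) [skt]: profile 3-1-1 — obeys.
(e) [ðŋ]: profile 4-5 — violates.

1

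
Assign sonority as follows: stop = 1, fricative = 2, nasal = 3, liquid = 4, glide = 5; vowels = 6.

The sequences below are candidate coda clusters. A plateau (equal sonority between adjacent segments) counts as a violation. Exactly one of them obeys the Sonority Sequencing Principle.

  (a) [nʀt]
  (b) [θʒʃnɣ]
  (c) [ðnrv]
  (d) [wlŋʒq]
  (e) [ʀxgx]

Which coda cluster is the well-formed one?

(a) sonority 3-4-1: ill-formed.
(b) sonority 2-2-2-3-2: ill-formed.
(c) sonority 2-3-4-2: ill-formed.
(d) sonority 5-4-3-2-1: well-formed.
(e) sonority 4-2-1-2: ill-formed.

d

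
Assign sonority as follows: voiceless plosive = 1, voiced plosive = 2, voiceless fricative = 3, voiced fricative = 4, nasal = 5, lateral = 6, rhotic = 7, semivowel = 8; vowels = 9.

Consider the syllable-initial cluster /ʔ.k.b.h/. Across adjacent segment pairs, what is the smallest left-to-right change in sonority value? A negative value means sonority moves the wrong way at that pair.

/ʔ/: voiceless plosive = 1.
/k/: voiceless plosive = 1.
/b/: voiced plosive = 2.
/h/: voiceless fricative = 3.
/ʔ/→/k/: change +0.
/k/→/b/: change +1.
/b/→/h/: change +1.
Minimum = 0.

0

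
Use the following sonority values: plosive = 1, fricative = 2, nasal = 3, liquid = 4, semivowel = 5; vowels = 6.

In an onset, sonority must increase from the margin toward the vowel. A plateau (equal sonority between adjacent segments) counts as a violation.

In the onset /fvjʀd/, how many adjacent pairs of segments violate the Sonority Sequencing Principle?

/f/ — fricative, sonority 2.
/v/ — fricative, sonority 2.
/j/ — semivowel, sonority 5.
/ʀ/ — liquid, sonority 4.
/d/ — plosive, sonority 1.
/f/→/v/: 2→2 (plateau) — violation.
/v/→/j/: 2→5 (rises) — ok.
/j/→/ʀ/: 5→4 (does not rise) — violation.
/ʀ/→/d/: 4→1 (does not rise) — violation.

3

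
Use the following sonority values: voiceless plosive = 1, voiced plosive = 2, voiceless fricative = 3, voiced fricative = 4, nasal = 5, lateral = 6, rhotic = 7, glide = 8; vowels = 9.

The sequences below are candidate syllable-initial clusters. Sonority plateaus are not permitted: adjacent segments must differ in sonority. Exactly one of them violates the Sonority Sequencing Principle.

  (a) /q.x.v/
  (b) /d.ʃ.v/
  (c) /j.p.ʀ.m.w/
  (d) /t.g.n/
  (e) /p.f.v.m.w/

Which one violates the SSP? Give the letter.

c

(a) /q.x.v/: profile 1-3-4 — obeys.
(b) /d.ʃ.v/: profile 2-3-4 — obeys.
(c) /j.p.ʀ.m.w/: profile 8-1-7-5-8 — violates.
(d) /t.g.n/: profile 1-2-5 — obeys.
(e) /p.f.v.m.w/: profile 1-3-4-5-8 — obeys.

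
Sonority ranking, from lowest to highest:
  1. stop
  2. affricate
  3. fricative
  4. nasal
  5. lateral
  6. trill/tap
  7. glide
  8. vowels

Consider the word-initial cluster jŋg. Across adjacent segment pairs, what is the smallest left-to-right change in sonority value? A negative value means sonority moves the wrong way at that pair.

-3

/j/ — glide, sonority 7.
/ŋ/ — nasal, sonority 4.
/g/ — stop, sonority 1.
/j/→/ŋ/: change -3.
/ŋ/→/g/: change -3.
Minimum = -3.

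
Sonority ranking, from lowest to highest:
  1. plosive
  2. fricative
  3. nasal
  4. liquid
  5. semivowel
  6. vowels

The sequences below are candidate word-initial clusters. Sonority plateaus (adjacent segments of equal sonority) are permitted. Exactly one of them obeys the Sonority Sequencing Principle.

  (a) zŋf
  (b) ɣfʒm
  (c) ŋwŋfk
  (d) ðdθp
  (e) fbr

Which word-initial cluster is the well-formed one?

(a) 2-3-2 → violates
(b) 2-2-2-3 → obeys
(c) 3-5-3-2-1 → violates
(d) 2-1-2-1 → violates
(e) 2-1-4 → violates

b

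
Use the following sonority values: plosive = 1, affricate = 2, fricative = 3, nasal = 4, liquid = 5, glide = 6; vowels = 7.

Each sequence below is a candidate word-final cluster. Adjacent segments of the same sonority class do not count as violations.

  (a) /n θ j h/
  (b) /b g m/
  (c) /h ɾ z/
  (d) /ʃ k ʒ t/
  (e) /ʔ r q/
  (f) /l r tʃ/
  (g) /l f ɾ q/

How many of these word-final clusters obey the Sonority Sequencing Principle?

(a) sonority 4-3-6-3: ill-formed.
(b) sonority 1-1-4: ill-formed.
(c) sonority 3-5-3: ill-formed.
(d) sonority 3-1-3-1: ill-formed.
(e) sonority 1-5-1: ill-formed.
(f) sonority 5-5-2: well-formed.
(g) sonority 5-3-5-1: ill-formed.

1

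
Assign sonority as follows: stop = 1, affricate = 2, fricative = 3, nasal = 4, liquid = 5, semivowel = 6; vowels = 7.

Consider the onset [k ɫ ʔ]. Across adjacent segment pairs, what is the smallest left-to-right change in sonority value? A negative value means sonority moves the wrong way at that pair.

-4

/k/ — stop, sonority 1.
/ɫ/ — liquid, sonority 5.
/ʔ/ — stop, sonority 1.
/k/→/ɫ/: change +4.
/ɫ/→/ʔ/: change -4.
Minimum = -4.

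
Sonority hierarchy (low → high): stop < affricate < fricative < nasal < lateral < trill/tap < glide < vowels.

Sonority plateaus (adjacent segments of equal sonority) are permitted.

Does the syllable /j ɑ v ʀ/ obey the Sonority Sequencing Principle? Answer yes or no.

no

Onset: /j/ is a glide (sonority 7); then the nucleus /ɑ/ (sonority 8).
Onset profile 7-8 — rises to the nucleus.
Coda: /v/ is a fricative (sonority 3), /ʀ/ is a trill/tap (sonority 6).
Coda profile 8-3-6 — does not fall throughout.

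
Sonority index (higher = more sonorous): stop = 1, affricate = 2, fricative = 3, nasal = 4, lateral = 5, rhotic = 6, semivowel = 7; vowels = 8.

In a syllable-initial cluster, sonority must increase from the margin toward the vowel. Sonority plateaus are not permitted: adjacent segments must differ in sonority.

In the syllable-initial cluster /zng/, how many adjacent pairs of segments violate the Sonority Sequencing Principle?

1

/z/ is a fricative (sonority 3).
/n/ is a nasal (sonority 4).
/g/ is a stop (sonority 1).
/z/→/n/: 3→4 (rises) — ok.
/n/→/g/: 4→1 (does not rise) — violation.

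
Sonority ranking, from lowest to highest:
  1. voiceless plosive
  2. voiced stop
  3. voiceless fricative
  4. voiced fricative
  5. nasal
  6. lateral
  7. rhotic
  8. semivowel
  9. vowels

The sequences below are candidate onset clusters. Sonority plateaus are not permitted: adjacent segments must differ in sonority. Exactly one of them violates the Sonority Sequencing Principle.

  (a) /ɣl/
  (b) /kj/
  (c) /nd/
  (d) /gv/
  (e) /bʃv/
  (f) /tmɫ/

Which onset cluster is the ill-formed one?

c

(a) 4-6 → obeys
(b) 1-8 → obeys
(c) 5-2 → violates
(d) 2-4 → obeys
(e) 2-3-4 → obeys
(f) 1-5-6 → obeys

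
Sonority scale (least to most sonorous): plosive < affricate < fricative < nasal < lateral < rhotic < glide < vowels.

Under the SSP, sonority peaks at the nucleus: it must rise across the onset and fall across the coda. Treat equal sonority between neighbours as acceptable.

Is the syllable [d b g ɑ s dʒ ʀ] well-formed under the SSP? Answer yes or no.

Onset: /d/ is a plosive (sonority 1), /b/ is a plosive (sonority 1), /g/ is a plosive (sonority 1); then the nucleus /ɑ/ (sonority 8).
Onset profile 1-1-1-8 — rises to the nucleus.
Coda: /s/ is a fricative (sonority 3), /dʒ/ is an affricate (sonority 2), /ʀ/ is a rhotic (sonority 6).
Coda profile 8-3-2-6 — does not fall throughout.

no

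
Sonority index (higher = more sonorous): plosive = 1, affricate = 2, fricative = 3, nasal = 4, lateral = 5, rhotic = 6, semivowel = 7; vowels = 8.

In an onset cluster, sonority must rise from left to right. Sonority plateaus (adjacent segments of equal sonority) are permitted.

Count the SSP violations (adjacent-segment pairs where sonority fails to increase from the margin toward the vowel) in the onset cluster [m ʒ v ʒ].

/m/: nasal = 4.
/ʒ/: fricative = 3.
/v/: fricative = 3.
/ʒ/: fricative = 3.
/m/→/ʒ/: 4→3 (does not rise) — violation.
/ʒ/→/v/: 3→3 (plateau, allowed) — ok.
/v/→/ʒ/: 3→3 (plateau, allowed) — ok.

1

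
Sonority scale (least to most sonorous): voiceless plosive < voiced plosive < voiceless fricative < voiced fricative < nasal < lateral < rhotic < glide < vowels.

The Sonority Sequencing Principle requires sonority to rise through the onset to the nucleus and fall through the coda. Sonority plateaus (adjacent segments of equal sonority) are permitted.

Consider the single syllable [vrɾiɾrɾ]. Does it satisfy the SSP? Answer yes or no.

yes

Onset: /v/ is a voiced fricative (sonority 4), /r/ is a rhotic (sonority 7), /ɾ/ is a rhotic (sonority 7); then the nucleus /i/ (sonority 9).
Onset profile 4-7-7-9 — rises to the nucleus.
Coda: /ɾ/ is a rhotic (sonority 7), /r/ is a rhotic (sonority 7), /ɾ/ is a rhotic (sonority 7).
Coda profile 9-7-7-7 — falls from the nucleus.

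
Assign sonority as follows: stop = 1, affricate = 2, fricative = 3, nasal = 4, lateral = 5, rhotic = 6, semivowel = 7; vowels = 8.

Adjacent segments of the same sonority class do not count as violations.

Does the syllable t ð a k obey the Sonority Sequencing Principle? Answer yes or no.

yes

Onset: /t/ is a stop (sonority 1), /ð/ is a fricative (sonority 3); then the nucleus /a/ (sonority 8).
Onset profile 1-3-8 — rises to the nucleus.
Coda: /k/ is a stop (sonority 1).
Coda profile 8-1 — falls from the nucleus.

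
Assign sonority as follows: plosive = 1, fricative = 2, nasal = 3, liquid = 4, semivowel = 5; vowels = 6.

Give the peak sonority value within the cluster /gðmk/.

/g/: plosive = 1.
/ð/: fricative = 2.
/m/: nasal = 3.
/k/: plosive = 1.
The maximum is 3.

3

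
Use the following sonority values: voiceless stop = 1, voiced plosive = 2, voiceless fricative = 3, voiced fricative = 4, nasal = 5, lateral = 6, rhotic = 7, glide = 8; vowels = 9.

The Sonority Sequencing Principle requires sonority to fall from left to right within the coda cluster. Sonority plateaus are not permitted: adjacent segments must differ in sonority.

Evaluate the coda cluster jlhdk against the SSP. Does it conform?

/j/ is a glide (sonority 8).
/l/ is a lateral (sonority 6).
/h/ is a voiceless fricative (sonority 3).
/d/ is a voiced plosive (sonority 2).
/k/ is a voiceless stop (sonority 1).
The profile 8-6-3-2-1 strictly falls, so the coda cluster satisfies the SSP.

yes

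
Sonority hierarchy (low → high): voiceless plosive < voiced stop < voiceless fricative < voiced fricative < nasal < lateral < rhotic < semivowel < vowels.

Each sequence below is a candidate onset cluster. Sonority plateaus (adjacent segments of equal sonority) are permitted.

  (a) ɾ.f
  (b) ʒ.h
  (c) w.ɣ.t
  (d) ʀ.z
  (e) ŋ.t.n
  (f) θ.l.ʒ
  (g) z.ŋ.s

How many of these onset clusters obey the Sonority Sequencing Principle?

0

(a) sonority 7-3: ill-formed.
(b) sonority 4-3: ill-formed.
(c) sonority 8-4-1: ill-formed.
(d) sonority 7-4: ill-formed.
(e) sonority 5-1-5: ill-formed.
(f) sonority 3-6-4: ill-formed.
(g) sonority 4-5-3: ill-formed.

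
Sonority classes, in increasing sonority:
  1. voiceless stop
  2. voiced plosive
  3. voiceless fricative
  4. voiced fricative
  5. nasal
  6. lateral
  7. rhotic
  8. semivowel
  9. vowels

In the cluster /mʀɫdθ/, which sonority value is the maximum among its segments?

7

/m/: nasal = 5.
/ʀ/: rhotic = 7.
/ɫ/: lateral = 6.
/d/: voiced plosive = 2.
/θ/: voiceless fricative = 3.
The maximum is 7.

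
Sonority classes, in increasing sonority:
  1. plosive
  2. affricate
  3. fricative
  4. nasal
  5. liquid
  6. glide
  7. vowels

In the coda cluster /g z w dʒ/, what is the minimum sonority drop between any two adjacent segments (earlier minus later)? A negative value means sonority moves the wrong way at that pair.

-3

/g/ is a plosive (sonority 1).
/z/ is a fricative (sonority 3).
/w/ is a glide (sonority 6).
/dʒ/ is an affricate (sonority 2).
/g/→/z/: change -2.
/z/→/w/: change -3.
/w/→/dʒ/: change +4.
Minimum = -3.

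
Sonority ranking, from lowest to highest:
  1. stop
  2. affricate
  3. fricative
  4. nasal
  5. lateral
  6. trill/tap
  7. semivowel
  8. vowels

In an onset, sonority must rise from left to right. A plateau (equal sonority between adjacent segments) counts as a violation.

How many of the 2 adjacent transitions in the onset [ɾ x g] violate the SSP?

/ɾ/: trill/tap = 6.
/x/: fricative = 3.
/g/: stop = 1.
/ɾ/→/x/: 6→3 (does not rise) — violation.
/x/→/g/: 3→1 (does not rise) — violation.

2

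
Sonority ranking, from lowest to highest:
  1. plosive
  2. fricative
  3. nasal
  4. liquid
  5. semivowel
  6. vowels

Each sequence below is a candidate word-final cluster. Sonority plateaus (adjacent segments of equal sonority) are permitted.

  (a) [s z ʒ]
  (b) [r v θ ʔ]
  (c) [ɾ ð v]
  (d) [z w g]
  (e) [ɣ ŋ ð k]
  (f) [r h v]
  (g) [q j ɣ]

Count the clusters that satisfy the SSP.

4

(a) 2-2-2 → obeys
(b) 4-2-2-1 → obeys
(c) 4-2-2 → obeys
(d) 2-5-1 → violates
(e) 2-3-2-1 → violates
(f) 4-2-2 → obeys
(g) 1-5-2 → violates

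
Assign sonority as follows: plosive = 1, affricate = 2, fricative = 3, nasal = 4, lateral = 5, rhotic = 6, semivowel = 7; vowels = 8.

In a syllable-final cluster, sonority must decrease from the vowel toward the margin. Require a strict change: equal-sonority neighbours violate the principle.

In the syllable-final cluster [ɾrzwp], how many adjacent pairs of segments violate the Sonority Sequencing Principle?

2

/ɾ/ is a rhotic (sonority 6).
/r/ is a rhotic (sonority 6).
/z/ is a fricative (sonority 3).
/w/ is a semivowel (sonority 7).
/p/ is a plosive (sonority 1).
/ɾ/→/r/: 6→6 (plateau) — violation.
/r/→/z/: 6→3 (falls) — ok.
/z/→/w/: 3→7 (does not fall) — violation.
/w/→/p/: 7→1 (falls) — ok.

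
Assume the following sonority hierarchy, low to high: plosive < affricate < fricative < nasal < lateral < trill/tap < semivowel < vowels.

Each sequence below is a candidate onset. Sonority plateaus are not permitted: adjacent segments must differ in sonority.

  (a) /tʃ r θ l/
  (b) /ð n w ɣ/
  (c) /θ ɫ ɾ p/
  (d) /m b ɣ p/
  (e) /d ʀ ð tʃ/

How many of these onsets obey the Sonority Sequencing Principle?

0

(a) sonority 2-6-3-5: ill-formed.
(b) sonority 3-4-7-3: ill-formed.
(c) sonority 3-5-6-1: ill-formed.
(d) sonority 4-1-3-1: ill-formed.
(e) sonority 1-6-3-2: ill-formed.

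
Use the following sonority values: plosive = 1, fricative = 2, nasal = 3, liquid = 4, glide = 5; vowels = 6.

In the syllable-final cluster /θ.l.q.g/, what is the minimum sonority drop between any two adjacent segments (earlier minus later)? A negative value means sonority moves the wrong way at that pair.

/θ/ — fricative, sonority 2.
/l/ — liquid, sonority 4.
/q/ — plosive, sonority 1.
/g/ — plosive, sonority 1.
/θ/→/l/: change -2.
/l/→/q/: change +3.
/q/→/g/: change +0.
Minimum = -2.

-2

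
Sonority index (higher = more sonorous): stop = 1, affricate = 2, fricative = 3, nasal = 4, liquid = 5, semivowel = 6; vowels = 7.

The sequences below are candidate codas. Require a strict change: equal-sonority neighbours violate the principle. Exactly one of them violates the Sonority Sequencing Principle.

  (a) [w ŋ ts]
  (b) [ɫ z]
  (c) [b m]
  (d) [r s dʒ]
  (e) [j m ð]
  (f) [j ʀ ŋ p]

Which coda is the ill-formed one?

(a) [w ŋ ts]: profile 6-4-2 — obeys.
(b) [ɫ z]: profile 5-3 — obeys.
(c) [b m]: profile 1-4 — violates.
(d) [r s dʒ]: profile 5-3-2 — obeys.
(e) [j m ð]: profile 6-4-3 — obeys.
(f) [j ʀ ŋ p]: profile 6-5-4-1 — obeys.

c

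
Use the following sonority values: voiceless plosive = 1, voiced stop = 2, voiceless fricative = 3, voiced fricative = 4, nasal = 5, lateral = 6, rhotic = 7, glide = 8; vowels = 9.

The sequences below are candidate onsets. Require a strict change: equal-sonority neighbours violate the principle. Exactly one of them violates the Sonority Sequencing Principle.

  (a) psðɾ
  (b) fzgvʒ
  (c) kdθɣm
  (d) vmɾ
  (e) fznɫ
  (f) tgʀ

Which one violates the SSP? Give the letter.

(a) 1-3-4-7 → obeys
(b) 3-4-2-4-4 → violates
(c) 1-2-3-4-5 → obeys
(d) 4-5-7 → obeys
(e) 3-4-5-6 → obeys
(f) 1-2-7 → obeys

b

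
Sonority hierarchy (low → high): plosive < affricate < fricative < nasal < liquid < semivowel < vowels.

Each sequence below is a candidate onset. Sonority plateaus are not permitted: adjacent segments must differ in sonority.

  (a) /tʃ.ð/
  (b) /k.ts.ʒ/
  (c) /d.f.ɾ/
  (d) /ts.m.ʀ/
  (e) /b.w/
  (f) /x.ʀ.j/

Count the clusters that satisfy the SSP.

(a) 2-3 → obeys
(b) 1-2-3 → obeys
(c) 1-3-5 → obeys
(d) 2-4-5 → obeys
(e) 1-6 → obeys
(f) 3-5-6 → obeys

6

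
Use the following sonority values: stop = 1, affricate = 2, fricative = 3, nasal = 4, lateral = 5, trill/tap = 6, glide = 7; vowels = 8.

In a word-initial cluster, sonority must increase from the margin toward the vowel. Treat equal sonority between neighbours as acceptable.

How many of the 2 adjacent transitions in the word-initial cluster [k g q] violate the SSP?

0

/k/ — stop, sonority 1.
/g/ — stop, sonority 1.
/q/ — stop, sonority 1.
/k/→/g/: 1→1 (plateau, allowed) — ok.
/g/→/q/: 1→1 (plateau, allowed) — ok.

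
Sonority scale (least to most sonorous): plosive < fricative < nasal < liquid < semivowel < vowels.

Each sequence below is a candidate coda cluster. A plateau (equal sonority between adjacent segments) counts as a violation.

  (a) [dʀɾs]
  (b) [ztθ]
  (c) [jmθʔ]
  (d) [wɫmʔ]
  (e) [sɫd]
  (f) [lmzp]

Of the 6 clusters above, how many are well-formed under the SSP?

(a) sonority 1-4-4-2: ill-formed.
(b) sonority 2-1-2: ill-formed.
(c) sonority 5-3-2-1: well-formed.
(d) sonority 5-4-3-1: well-formed.
(e) sonority 2-4-1: ill-formed.
(f) sonority 4-3-2-1: well-formed.

3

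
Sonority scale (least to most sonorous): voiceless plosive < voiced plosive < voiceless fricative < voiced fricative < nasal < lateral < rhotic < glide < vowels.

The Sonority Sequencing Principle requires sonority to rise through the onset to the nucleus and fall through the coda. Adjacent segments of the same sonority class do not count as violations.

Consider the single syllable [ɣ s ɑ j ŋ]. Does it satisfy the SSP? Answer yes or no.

no

Onset: /ɣ/ is a voiced fricative (sonority 4), /s/ is a voiceless fricative (sonority 3); then the nucleus /ɑ/ (sonority 9).
Onset profile 4-3-9 — does not rise throughout.
Coda: /j/ is a glide (sonority 8), /ŋ/ is a nasal (sonority 5).
Coda profile 9-8-5 — falls from the nucleus.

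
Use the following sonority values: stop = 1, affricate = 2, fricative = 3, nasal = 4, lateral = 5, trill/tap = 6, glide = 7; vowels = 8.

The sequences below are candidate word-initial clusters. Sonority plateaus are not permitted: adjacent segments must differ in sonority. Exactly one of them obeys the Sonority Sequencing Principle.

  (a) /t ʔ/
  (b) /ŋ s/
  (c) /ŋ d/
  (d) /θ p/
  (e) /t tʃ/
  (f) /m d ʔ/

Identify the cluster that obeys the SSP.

e

(a) /t ʔ/: profile 1-1 — violates.
(b) /ŋ s/: profile 4-3 — violates.
(c) /ŋ d/: profile 4-1 — violates.
(d) /θ p/: profile 3-1 — violates.
(e) /t tʃ/: profile 1-2 — obeys.
(f) /m d ʔ/: profile 4-1-1 — violates.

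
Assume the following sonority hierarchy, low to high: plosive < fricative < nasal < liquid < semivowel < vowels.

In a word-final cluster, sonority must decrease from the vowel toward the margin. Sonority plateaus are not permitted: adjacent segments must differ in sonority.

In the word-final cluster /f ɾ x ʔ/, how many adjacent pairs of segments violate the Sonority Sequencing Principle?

/f/ is a fricative (sonority 2).
/ɾ/ is a liquid (sonority 4).
/x/ is a fricative (sonority 2).
/ʔ/ is a plosive (sonority 1).
/f/→/ɾ/: 2→4 (does not fall) — violation.
/ɾ/→/x/: 4→2 (falls) — ok.
/x/→/ʔ/: 2→1 (falls) — ok.

1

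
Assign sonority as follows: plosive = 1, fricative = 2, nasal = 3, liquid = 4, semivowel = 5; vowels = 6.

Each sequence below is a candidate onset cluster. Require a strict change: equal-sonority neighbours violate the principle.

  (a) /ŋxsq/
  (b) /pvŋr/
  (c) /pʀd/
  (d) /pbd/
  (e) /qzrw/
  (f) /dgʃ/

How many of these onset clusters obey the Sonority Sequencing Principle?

2

(a) /ŋxsq/: profile 3-2-2-1 — violates.
(b) /pvŋr/: profile 1-2-3-4 — obeys.
(c) /pʀd/: profile 1-4-1 — violates.
(d) /pbd/: profile 1-1-1 — violates.
(e) /qzrw/: profile 1-2-4-5 — obeys.
(f) /dgʃ/: profile 1-1-2 — violates.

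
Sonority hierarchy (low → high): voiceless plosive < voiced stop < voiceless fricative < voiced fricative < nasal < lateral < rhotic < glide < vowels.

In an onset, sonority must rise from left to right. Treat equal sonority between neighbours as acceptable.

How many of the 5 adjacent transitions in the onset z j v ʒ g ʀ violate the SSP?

2

/z/: voiced fricative = 4.
/j/: glide = 8.
/v/: voiced fricative = 4.
/ʒ/: voiced fricative = 4.
/g/: voiced stop = 2.
/ʀ/: rhotic = 7.
/z/→/j/: 4→8 (rises) — ok.
/j/→/v/: 8→4 (does not rise) — violation.
/v/→/ʒ/: 4→4 (plateau, allowed) — ok.
/ʒ/→/g/: 4→2 (does not rise) — violation.
/g/→/ʀ/: 2→7 (rises) — ok.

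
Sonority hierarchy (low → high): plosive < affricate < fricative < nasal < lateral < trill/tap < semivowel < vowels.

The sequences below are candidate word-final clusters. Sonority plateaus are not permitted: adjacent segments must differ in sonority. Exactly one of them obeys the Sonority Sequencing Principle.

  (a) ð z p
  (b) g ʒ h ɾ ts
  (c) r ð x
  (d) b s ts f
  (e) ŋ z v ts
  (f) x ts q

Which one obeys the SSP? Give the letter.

(a) 3-3-1 → violates
(b) 1-3-3-6-2 → violates
(c) 6-3-3 → violates
(d) 1-3-2-3 → violates
(e) 4-3-3-2 → violates
(f) 3-2-1 → obeys

f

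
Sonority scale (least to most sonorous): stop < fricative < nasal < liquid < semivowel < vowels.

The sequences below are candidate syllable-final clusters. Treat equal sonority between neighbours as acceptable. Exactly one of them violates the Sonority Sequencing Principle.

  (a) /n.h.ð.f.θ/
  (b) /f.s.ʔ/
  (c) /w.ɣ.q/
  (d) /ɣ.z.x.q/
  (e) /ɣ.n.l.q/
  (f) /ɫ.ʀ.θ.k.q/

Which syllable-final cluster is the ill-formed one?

(a) 3-2-2-2-2 → obeys
(b) 2-2-1 → obeys
(c) 5-2-1 → obeys
(d) 2-2-2-1 → obeys
(e) 2-3-4-1 → violates
(f) 4-4-2-1-1 → obeys

e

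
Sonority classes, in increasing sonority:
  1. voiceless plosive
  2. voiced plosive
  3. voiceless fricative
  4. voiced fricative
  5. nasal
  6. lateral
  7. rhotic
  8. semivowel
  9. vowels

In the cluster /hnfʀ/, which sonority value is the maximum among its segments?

/h/: voiceless fricative = 3.
/n/: nasal = 5.
/f/: voiceless fricative = 3.
/ʀ/: rhotic = 7.
The maximum is 7.

7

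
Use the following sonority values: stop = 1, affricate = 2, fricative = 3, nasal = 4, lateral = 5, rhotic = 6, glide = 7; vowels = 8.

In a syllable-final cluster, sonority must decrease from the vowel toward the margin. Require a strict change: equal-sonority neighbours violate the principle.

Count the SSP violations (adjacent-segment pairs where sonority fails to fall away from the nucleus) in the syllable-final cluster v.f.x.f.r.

/v/: fricative = 3.
/f/: fricative = 3.
/x/: fricative = 3.
/f/: fricative = 3.
/r/: rhotic = 6.
/v/→/f/: 3→3 (plateau) — violation.
/f/→/x/: 3→3 (plateau) — violation.
/x/→/f/: 3→3 (plateau) — violation.
/f/→/r/: 3→6 (does not fall) — violation.

4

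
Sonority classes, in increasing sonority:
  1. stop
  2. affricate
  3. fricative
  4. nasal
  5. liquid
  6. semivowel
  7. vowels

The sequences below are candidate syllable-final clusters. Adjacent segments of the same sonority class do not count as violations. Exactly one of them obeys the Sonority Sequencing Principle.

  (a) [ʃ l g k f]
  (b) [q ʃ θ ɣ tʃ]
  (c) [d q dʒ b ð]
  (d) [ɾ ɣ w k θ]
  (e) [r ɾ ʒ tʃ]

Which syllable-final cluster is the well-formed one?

e

(a) 3-5-1-1-3 → violates
(b) 1-3-3-3-2 → violates
(c) 1-1-2-1-3 → violates
(d) 5-3-6-1-3 → violates
(e) 5-5-3-2 → obeys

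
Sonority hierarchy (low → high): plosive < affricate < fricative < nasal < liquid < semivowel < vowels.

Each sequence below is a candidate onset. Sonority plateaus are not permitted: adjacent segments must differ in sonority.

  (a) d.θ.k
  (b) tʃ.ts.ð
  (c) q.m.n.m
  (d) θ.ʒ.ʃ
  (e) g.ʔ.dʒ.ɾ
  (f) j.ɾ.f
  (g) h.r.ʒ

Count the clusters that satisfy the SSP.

0

(a) 1-3-1 → violates
(b) 2-2-3 → violates
(c) 1-4-4-4 → violates
(d) 3-3-3 → violates
(e) 1-1-2-5 → violates
(f) 6-5-3 → violates
(g) 3-5-3 → violates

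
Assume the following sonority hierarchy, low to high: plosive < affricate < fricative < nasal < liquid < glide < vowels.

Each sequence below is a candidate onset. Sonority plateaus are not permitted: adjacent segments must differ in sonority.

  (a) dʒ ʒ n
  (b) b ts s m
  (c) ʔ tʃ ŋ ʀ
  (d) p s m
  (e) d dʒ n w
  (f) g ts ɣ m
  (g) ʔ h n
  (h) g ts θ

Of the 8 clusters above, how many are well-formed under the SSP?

8

(a) dʒ ʒ n: profile 2-3-4 — obeys.
(b) b ts s m: profile 1-2-3-4 — obeys.
(c) ʔ tʃ ŋ ʀ: profile 1-2-4-5 — obeys.
(d) p s m: profile 1-3-4 — obeys.
(e) d dʒ n w: profile 1-2-4-6 — obeys.
(f) g ts ɣ m: profile 1-2-3-4 — obeys.
(g) ʔ h n: profile 1-3-4 — obeys.
(h) g ts θ: profile 1-2-3 — obeys.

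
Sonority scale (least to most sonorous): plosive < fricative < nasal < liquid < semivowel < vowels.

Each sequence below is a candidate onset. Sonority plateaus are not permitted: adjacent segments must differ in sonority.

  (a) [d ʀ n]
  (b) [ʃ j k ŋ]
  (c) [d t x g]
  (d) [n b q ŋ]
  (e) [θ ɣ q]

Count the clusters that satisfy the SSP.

0

(a) sonority 1-4-3: ill-formed.
(b) sonority 2-5-1-3: ill-formed.
(c) sonority 1-1-2-1: ill-formed.
(d) sonority 3-1-1-3: ill-formed.
(e) sonority 2-2-1: ill-formed.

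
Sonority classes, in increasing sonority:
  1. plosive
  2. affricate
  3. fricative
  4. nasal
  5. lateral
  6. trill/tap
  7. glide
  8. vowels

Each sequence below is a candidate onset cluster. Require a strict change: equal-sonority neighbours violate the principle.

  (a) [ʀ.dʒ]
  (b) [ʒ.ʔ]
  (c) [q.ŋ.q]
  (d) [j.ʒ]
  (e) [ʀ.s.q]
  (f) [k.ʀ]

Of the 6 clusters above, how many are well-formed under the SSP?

1

(a) sonority 6-2: ill-formed.
(b) sonority 3-1: ill-formed.
(c) sonority 1-4-1: ill-formed.
(d) sonority 7-3: ill-formed.
(e) sonority 6-3-1: ill-formed.
(f) sonority 1-6: well-formed.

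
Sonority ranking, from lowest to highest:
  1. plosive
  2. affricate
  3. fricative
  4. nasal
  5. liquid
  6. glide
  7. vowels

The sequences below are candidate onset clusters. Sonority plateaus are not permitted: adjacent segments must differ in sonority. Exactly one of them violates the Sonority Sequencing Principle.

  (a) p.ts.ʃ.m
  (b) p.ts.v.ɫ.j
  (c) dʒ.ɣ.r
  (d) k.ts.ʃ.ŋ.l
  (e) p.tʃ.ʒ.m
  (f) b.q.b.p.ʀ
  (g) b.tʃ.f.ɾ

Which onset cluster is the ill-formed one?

f

(a) p.ts.ʃ.m: profile 1-2-3-4 — obeys.
(b) p.ts.v.ɫ.j: profile 1-2-3-5-6 — obeys.
(c) dʒ.ɣ.r: profile 2-3-5 — obeys.
(d) k.ts.ʃ.ŋ.l: profile 1-2-3-4-5 — obeys.
(e) p.tʃ.ʒ.m: profile 1-2-3-4 — obeys.
(f) b.q.b.p.ʀ: profile 1-1-1-1-5 — violates.
(g) b.tʃ.f.ɾ: profile 1-2-3-5 — obeys.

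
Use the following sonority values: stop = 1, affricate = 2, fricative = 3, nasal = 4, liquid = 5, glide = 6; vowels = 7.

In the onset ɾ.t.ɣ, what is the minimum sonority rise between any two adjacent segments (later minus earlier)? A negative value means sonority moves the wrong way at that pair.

/ɾ/: liquid = 5.
/t/: stop = 1.
/ɣ/: fricative = 3.
/ɾ/→/t/: change -4.
/t/→/ɣ/: change +2.
Minimum = -4.

-4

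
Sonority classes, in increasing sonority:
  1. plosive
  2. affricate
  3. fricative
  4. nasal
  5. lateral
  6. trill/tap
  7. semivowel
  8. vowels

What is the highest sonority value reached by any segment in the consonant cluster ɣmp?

4

/ɣ/: fricative = 3.
/m/: nasal = 4.
/p/: plosive = 1.
The maximum is 4.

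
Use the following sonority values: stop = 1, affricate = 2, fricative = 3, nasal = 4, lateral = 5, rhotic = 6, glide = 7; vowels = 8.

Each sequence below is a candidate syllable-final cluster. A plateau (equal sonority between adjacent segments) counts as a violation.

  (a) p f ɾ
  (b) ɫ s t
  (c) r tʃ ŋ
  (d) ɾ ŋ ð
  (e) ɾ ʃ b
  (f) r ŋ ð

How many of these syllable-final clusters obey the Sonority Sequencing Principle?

4

(a) sonority 1-3-6: ill-formed.
(b) sonority 5-3-1: well-formed.
(c) sonority 6-2-4: ill-formed.
(d) sonority 6-4-3: well-formed.
(e) sonority 6-3-1: well-formed.
(f) sonority 6-4-3: well-formed.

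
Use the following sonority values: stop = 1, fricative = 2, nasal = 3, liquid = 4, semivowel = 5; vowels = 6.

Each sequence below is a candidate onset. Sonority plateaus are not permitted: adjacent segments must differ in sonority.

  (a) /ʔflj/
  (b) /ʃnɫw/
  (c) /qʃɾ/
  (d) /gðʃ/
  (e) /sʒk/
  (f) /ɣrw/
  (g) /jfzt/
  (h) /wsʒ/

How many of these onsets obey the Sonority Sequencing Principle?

4

(a) 1-2-4-5 → obeys
(b) 2-3-4-5 → obeys
(c) 1-2-4 → obeys
(d) 1-2-2 → violates
(e) 2-2-1 → violates
(f) 2-4-5 → obeys
(g) 5-2-2-1 → violates
(h) 5-2-2 → violates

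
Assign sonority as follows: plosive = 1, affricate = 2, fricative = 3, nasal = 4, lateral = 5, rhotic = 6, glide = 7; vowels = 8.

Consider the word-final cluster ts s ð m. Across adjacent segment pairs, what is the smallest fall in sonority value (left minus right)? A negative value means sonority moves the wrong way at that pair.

/ts/ is an affricate (sonority 2).
/s/ is a fricative (sonority 3).
/ð/ is a fricative (sonority 3).
/m/ is a nasal (sonority 4).
/ts/→/s/: change -1.
/s/→/ð/: change +0.
/ð/→/m/: change -1.
Minimum = -1.

-1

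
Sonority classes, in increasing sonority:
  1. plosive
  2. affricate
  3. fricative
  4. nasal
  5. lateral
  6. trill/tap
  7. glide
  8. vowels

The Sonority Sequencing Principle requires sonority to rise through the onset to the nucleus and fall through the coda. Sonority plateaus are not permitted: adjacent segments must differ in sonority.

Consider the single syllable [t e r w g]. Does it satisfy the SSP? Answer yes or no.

Onset: /t/ is a plosive (sonority 1); then the nucleus /e/ (sonority 8).
Onset profile 1-8 — rises to the nucleus.
Coda: /r/ is a trill/tap (sonority 6), /w/ is a glide (sonority 7), /g/ is a plosive (sonority 1).
Coda profile 8-6-7-1 — does not strictly fall throughout.

no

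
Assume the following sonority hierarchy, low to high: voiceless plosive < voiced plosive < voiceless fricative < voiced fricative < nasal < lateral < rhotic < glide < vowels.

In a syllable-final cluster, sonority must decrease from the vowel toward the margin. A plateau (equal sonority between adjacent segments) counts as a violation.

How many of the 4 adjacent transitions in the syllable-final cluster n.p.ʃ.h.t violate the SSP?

/n/ is a nasal (sonority 5).
/p/ is a voiceless plosive (sonority 1).
/ʃ/ is a voiceless fricative (sonority 3).
/h/ is a voiceless fricative (sonority 3).
/t/ is a voiceless plosive (sonority 1).
/n/→/p/: 5→1 (falls) — ok.
/p/→/ʃ/: 1→3 (does not fall) — violation.
/ʃ/→/h/: 3→3 (plateau) — violation.
/h/→/t/: 3→1 (falls) — ok.

2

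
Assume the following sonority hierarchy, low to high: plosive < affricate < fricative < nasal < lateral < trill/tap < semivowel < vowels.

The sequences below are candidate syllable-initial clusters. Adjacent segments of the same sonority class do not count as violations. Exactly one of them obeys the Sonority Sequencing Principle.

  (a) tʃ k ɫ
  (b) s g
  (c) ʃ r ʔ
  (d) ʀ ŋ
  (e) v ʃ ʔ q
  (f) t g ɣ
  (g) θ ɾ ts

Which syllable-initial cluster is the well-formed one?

f

(a) tʃ k ɫ: profile 2-1-5 — violates.
(b) s g: profile 3-1 — violates.
(c) ʃ r ʔ: profile 3-6-1 — violates.
(d) ʀ ŋ: profile 6-4 — violates.
(e) v ʃ ʔ q: profile 3-3-1-1 — violates.
(f) t g ɣ: profile 1-1-3 — obeys.
(g) θ ɾ ts: profile 3-6-2 — violates.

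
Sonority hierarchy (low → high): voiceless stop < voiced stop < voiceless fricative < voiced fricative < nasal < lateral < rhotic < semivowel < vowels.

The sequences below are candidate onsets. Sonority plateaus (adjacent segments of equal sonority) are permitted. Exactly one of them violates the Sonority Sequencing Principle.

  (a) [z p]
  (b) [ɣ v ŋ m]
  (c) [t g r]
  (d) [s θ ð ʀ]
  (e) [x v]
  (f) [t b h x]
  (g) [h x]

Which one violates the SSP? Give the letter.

a

(a) [z p]: profile 4-1 — violates.
(b) [ɣ v ŋ m]: profile 4-4-5-5 — obeys.
(c) [t g r]: profile 1-2-7 — obeys.
(d) [s θ ð ʀ]: profile 3-3-4-7 — obeys.
(e) [x v]: profile 3-4 — obeys.
(f) [t b h x]: profile 1-2-3-3 — obeys.
(g) [h x]: profile 3-3 — obeys.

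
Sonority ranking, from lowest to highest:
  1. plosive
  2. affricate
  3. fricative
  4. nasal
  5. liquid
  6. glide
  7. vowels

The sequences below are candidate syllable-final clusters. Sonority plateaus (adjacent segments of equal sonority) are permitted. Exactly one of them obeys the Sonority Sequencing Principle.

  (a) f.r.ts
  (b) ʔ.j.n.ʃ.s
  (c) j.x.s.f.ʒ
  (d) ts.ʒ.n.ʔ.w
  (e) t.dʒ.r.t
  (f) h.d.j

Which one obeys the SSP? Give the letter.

(a) sonority 3-5-2: ill-formed.
(b) sonority 1-6-4-3-3: ill-formed.
(c) sonority 6-3-3-3-3: well-formed.
(d) sonority 2-3-4-1-6: ill-formed.
(e) sonority 1-2-5-1: ill-formed.
(f) sonority 3-1-6: ill-formed.

c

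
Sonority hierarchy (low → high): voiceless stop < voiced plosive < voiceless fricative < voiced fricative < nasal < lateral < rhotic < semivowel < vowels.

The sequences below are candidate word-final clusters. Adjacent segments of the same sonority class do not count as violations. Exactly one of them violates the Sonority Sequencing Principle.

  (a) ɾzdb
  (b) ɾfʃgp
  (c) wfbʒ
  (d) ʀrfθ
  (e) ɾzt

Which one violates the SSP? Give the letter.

c

(a) ɾzdb: profile 7-4-2-2 — obeys.
(b) ɾfʃgp: profile 7-3-3-2-1 — obeys.
(c) wfbʒ: profile 8-3-2-4 — violates.
(d) ʀrfθ: profile 7-7-3-3 — obeys.
(e) ɾzt: profile 7-4-1 — obeys.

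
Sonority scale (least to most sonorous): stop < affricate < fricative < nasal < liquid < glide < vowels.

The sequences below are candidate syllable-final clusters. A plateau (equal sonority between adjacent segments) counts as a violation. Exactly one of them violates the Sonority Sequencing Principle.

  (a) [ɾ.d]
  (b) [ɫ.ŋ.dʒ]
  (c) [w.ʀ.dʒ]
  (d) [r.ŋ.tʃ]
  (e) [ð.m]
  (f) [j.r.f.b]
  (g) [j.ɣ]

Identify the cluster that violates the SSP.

(a) 5-1 → obeys
(b) 5-4-2 → obeys
(c) 6-5-2 → obeys
(d) 5-4-2 → obeys
(e) 3-4 → violates
(f) 6-5-3-1 → obeys
(g) 6-3 → obeys

e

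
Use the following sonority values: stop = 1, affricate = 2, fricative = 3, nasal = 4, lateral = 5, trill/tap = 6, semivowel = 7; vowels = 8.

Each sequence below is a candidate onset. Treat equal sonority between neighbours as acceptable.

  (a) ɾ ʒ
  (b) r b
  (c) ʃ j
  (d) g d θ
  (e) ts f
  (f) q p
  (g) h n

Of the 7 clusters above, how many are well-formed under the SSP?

(a) sonority 6-3: ill-formed.
(b) sonority 6-1: ill-formed.
(c) sonority 3-7: well-formed.
(d) sonority 1-1-3: well-formed.
(e) sonority 2-3: well-formed.
(f) sonority 1-1: well-formed.
(g) sonority 3-4: well-formed.

5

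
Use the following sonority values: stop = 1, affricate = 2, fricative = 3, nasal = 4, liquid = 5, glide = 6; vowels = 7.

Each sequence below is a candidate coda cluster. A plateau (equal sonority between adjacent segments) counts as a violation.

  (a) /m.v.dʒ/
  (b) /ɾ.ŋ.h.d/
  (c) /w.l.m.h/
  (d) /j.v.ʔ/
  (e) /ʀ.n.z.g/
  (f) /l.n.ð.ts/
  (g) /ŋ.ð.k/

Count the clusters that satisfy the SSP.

(a) sonority 4-3-2: well-formed.
(b) sonority 5-4-3-1: well-formed.
(c) sonority 6-5-4-3: well-formed.
(d) sonority 6-3-1: well-formed.
(e) sonority 5-4-3-1: well-formed.
(f) sonority 5-4-3-2: well-formed.
(g) sonority 4-3-1: well-formed.

7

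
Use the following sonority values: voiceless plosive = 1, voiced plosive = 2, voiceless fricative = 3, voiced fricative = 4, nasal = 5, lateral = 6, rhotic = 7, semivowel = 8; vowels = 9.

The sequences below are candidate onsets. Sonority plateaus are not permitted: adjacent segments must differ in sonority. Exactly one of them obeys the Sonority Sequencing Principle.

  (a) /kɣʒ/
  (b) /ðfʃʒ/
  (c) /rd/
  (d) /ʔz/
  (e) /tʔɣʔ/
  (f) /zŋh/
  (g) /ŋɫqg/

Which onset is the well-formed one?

(a) /kɣʒ/: profile 1-4-4 — violates.
(b) /ðfʃʒ/: profile 4-3-3-4 — violates.
(c) /rd/: profile 7-2 — violates.
(d) /ʔz/: profile 1-4 — obeys.
(e) /tʔɣʔ/: profile 1-1-4-1 — violates.
(f) /zŋh/: profile 4-5-3 — violates.
(g) /ŋɫqg/: profile 5-6-1-2 — violates.

d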